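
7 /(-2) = -7 /2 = -3.50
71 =71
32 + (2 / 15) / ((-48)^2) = 552961 / 17280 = 32.00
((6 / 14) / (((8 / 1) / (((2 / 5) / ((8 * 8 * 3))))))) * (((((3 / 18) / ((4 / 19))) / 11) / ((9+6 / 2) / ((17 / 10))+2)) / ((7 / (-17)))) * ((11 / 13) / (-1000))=5491 / 3013570560000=0.00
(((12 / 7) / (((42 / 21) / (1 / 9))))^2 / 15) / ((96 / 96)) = 4 / 6615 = 0.00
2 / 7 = 0.29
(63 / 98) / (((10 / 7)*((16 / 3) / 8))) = 27 / 40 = 0.68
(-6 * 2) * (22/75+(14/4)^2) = -3763/25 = -150.52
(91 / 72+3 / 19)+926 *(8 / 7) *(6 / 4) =15214831 / 9576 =1588.85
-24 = -24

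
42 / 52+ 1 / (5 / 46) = 1301 / 130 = 10.01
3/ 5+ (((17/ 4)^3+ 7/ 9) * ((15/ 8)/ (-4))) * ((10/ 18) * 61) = -340404737/ 276480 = -1231.21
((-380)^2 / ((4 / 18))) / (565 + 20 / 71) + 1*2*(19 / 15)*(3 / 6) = 138559913 / 120405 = 1150.78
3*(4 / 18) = 2 / 3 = 0.67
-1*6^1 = -6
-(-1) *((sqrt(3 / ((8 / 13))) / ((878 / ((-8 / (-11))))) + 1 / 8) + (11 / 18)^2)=sqrt(78) / 4829 + 323 / 648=0.50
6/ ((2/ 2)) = 6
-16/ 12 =-4/ 3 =-1.33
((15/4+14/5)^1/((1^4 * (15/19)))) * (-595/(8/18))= -888573/80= -11107.16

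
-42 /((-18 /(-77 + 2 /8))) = -2149 /12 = -179.08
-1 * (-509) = 509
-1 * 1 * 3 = -3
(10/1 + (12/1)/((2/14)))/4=47/2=23.50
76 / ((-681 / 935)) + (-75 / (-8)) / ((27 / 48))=-59710 / 681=-87.68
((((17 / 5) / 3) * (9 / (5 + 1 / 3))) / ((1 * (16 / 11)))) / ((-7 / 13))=-21879 / 8960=-2.44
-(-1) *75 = 75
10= 10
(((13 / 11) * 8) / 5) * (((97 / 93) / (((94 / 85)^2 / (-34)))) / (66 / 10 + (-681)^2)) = -0.00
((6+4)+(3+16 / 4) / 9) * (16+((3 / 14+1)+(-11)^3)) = -594707 / 42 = -14159.69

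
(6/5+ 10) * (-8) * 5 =-448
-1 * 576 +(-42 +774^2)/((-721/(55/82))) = -33500571/29561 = -1133.27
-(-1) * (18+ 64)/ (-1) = -82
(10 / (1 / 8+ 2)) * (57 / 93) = 1520 / 527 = 2.88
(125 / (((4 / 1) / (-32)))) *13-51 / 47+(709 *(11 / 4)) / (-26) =-63915857 / 4888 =-13076.08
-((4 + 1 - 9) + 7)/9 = -1/3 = -0.33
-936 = -936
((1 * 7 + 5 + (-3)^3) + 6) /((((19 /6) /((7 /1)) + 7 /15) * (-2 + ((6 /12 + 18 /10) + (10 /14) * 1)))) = -132300 /13703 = -9.65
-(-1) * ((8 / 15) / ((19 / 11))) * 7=2.16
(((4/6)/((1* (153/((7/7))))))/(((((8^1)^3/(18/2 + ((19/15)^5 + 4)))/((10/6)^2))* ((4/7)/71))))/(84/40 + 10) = 3068471539/777368275200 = 0.00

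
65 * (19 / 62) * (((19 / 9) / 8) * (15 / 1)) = 78.85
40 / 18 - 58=-502 / 9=-55.78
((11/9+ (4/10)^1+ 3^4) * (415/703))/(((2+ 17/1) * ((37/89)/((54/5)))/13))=2142259548/2471045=866.94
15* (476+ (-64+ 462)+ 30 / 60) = 26235 / 2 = 13117.50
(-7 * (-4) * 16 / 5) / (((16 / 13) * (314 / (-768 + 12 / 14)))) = -27924 / 157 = -177.86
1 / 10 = 0.10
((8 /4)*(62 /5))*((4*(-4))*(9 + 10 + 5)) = -47616 /5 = -9523.20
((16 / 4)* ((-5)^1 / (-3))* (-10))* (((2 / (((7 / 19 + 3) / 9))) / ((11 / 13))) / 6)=-70.17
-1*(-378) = 378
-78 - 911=-989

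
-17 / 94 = -0.18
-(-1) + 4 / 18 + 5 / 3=26 / 9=2.89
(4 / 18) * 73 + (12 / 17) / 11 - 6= 17312 / 1683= 10.29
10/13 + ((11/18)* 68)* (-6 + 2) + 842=79156/117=676.55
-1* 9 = -9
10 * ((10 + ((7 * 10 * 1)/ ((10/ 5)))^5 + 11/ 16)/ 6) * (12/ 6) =4201750855/ 24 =175072952.29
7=7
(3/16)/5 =3/80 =0.04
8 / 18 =4 / 9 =0.44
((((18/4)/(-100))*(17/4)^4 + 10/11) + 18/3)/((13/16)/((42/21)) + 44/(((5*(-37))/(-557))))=-161963023/2769046720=-0.06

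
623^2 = 388129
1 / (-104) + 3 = 311 / 104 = 2.99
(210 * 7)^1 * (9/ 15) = 882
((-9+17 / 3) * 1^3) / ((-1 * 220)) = 1 / 66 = 0.02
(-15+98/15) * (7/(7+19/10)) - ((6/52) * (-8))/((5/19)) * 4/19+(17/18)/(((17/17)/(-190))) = -9651037/52065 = -185.37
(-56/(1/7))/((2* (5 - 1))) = -49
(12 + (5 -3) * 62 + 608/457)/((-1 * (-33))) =20920/5027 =4.16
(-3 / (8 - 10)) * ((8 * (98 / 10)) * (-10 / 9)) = -392 / 3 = -130.67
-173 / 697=-0.25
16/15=1.07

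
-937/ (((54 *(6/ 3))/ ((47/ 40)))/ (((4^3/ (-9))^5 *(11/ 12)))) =4063684984832/ 23914845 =169923.12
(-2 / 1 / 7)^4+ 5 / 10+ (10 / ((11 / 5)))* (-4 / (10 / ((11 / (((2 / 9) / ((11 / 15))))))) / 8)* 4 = -156033 / 4802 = -32.49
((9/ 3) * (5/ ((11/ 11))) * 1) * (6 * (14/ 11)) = 1260/ 11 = 114.55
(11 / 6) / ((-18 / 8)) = -22 / 27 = -0.81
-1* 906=-906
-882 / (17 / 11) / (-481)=1.19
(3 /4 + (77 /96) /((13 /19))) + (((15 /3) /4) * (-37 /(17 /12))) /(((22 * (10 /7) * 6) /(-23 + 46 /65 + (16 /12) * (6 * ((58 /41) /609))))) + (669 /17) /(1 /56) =35236380759 /15947360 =2209.54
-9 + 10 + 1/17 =18/17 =1.06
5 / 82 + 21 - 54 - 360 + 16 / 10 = -160449 / 410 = -391.34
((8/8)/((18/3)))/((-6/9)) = -1/4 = -0.25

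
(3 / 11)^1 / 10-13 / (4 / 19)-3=-14239 / 220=-64.72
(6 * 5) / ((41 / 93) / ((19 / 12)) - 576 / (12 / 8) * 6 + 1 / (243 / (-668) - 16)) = -96575385 / 7416289952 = -0.01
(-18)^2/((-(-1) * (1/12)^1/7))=27216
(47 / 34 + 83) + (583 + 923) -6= 53869 / 34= 1584.38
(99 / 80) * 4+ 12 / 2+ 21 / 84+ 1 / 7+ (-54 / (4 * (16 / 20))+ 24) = 5171 / 280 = 18.47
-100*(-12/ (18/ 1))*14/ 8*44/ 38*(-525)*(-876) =1180410000/ 19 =62126842.11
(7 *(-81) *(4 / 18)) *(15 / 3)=-630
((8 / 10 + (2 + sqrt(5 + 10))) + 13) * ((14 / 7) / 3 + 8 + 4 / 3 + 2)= 12 * sqrt(15) + 948 / 5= 236.08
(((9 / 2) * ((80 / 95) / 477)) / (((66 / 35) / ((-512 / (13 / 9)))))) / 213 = -0.01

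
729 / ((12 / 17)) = 4131 / 4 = 1032.75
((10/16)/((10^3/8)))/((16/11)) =11/3200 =0.00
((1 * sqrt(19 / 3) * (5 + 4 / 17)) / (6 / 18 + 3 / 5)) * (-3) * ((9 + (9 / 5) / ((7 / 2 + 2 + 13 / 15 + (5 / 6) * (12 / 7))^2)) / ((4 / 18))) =-290730571515 * sqrt(57) / 1275570044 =-1720.77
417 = 417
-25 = -25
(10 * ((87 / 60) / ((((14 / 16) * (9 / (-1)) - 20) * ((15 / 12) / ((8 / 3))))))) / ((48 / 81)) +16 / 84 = -39388 / 23415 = -1.68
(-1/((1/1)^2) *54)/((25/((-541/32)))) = 14607/400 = 36.52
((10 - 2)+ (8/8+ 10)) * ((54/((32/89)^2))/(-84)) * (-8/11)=1354491/19712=68.71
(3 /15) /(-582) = -1 /2910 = -0.00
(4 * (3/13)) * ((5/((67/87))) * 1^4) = 5.99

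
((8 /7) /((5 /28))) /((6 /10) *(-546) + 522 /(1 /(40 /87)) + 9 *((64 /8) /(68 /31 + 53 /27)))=-55664 /611241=-0.09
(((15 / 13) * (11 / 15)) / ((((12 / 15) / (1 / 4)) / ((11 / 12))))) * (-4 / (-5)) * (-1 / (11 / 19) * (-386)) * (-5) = -201685 / 312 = -646.43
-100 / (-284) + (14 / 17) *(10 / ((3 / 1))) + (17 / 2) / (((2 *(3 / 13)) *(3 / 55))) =14805665 / 43452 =340.74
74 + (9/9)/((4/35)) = 331/4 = 82.75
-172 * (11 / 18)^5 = -6925193 / 472392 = -14.66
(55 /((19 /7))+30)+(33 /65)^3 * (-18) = 249976421 /5217875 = 47.91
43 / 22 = 1.95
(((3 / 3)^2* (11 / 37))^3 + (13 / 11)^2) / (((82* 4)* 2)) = 545088 / 251289533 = 0.00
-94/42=-47/21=-2.24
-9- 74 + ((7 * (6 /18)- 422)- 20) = -1568 /3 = -522.67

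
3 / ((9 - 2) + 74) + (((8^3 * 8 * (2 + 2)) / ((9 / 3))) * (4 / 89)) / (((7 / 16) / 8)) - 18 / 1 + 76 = 76473713 / 16821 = 4546.32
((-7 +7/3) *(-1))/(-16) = -7/24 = -0.29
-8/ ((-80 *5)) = 1/ 50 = 0.02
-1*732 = -732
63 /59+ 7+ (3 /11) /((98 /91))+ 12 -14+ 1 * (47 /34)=594941 /77231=7.70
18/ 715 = 0.03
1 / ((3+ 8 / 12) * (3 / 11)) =1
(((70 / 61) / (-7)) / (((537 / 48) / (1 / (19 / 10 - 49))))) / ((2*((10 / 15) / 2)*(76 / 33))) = 6600 / 32571377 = 0.00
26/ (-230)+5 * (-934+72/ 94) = -25221261/ 5405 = -4666.28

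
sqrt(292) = 2 * sqrt(73) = 17.09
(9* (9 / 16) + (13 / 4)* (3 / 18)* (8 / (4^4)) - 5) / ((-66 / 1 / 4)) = -61 / 12672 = -0.00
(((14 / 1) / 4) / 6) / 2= 7 / 24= 0.29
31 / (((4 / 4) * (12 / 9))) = 93 / 4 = 23.25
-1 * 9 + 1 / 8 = -71 / 8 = -8.88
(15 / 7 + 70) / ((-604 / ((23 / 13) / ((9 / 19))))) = -220685 / 494676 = -0.45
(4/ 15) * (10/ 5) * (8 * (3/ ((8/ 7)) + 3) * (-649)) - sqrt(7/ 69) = -15576 - sqrt(483)/ 69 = -15576.32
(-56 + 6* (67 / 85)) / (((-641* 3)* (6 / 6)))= 4358 / 163455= 0.03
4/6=2/3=0.67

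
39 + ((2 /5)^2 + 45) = 2104 /25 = 84.16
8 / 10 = 4 / 5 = 0.80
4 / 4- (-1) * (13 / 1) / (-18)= 5 / 18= 0.28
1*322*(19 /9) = 6118 /9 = 679.78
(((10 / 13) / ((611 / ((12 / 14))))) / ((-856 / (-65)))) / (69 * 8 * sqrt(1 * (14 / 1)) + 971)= 0.00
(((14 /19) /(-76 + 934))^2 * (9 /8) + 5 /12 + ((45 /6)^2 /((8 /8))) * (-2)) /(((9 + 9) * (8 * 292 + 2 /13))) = -19857819263 /7450140503520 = -0.00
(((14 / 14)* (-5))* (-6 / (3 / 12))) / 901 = 120 / 901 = 0.13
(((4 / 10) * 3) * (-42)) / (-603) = 28 / 335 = 0.08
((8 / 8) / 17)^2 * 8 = 8 / 289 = 0.03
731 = 731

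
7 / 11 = 0.64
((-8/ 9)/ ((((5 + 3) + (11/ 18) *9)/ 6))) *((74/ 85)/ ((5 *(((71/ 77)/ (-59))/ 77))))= 828352448/ 2444175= 338.91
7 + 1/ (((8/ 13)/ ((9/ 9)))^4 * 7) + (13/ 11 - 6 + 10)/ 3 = 3066683/ 315392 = 9.72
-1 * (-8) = 8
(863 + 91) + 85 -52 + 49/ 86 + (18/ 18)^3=85017/ 86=988.57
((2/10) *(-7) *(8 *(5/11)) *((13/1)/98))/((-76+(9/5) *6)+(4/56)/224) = 116480/11245641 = 0.01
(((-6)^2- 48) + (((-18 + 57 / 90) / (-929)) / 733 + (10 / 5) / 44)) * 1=-1343184817 / 112357905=-11.95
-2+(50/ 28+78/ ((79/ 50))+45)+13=118511/ 1106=107.15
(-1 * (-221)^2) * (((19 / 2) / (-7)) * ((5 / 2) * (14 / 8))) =289993.44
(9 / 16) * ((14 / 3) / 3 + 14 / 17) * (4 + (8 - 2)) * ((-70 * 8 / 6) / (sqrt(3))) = -63700 * sqrt(3) / 153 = -721.12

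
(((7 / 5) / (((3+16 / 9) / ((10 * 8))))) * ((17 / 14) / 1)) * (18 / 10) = 11016 / 215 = 51.24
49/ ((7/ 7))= 49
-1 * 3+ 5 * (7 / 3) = 26 / 3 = 8.67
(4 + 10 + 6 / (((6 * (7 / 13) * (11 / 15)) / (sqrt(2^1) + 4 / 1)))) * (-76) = -141208 / 77-14820 * sqrt(2) / 77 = -2106.06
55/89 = 0.62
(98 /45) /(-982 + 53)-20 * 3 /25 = -20086 /8361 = -2.40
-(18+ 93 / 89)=-19.04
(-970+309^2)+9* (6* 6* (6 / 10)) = 473527 / 5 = 94705.40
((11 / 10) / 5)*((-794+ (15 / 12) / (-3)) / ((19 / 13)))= -1363219 / 11400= -119.58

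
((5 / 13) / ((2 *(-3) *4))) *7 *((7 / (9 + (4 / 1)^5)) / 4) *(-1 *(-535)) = -131075 / 1289184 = -0.10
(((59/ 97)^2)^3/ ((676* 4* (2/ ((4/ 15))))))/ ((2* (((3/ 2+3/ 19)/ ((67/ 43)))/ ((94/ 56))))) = 2523703508274671/ 1281342976262495022240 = 0.00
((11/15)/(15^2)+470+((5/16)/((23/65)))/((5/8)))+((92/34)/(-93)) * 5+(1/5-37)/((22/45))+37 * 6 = 556188554657/899984250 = 618.00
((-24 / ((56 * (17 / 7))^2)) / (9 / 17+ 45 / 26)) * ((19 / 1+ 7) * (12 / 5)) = -338 / 9435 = -0.04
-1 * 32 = -32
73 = 73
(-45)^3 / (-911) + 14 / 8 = 370877 / 3644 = 101.78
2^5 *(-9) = -288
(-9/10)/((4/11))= -99/40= -2.48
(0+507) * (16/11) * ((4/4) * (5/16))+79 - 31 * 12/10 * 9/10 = 75893/275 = 275.97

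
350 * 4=1400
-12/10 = -6/5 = -1.20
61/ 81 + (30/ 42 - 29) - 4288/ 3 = -826043/ 567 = -1456.87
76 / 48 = 19 / 12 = 1.58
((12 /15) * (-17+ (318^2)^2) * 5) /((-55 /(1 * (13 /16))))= -132938823667 /220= -604267380.30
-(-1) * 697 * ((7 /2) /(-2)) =-4879 /4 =-1219.75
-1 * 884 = -884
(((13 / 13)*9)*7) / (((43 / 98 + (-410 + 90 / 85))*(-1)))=34986 / 226855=0.15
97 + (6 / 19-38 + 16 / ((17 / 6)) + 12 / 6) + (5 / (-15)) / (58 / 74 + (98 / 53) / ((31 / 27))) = 9424602470 / 141036981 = 66.82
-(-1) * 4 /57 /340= 1 /4845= 0.00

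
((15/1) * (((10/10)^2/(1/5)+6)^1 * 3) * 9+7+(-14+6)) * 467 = 2080018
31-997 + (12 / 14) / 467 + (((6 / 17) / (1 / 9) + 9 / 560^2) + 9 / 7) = -2393907595749 / 2489670400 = -961.54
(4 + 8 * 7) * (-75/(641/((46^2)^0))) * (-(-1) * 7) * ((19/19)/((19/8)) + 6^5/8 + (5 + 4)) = -587380500/12179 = -48228.96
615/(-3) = -205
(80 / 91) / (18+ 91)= 80 / 9919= 0.01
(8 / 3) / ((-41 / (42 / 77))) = -16 / 451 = -0.04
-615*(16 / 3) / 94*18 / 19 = -29520 / 893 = -33.06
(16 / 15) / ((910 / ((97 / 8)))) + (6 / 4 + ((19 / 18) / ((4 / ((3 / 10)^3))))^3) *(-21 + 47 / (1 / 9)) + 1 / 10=42150456242095489 / 69888000000000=603.11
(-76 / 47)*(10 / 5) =-152 / 47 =-3.23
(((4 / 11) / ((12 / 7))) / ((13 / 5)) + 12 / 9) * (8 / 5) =4856 / 2145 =2.26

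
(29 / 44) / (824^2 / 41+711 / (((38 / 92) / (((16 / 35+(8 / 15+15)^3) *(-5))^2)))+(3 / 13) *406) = 728517391875 / 668347554303481331612608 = 0.00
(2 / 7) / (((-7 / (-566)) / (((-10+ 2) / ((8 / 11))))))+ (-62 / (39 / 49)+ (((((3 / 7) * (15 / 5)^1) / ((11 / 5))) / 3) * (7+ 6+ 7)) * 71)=-1164490 / 21021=-55.40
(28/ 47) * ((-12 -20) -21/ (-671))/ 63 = -0.30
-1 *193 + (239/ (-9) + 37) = -1643/ 9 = -182.56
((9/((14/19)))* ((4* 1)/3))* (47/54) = 893/63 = 14.17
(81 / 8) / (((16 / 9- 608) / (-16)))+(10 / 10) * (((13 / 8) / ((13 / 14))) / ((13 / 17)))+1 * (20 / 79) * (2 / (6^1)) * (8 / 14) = 153200585 / 58834776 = 2.60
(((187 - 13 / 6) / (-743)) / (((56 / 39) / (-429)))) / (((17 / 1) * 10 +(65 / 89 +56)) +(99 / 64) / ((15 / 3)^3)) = 275227738500 / 839653658011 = 0.33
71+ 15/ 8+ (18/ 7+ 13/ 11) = 47203/ 616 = 76.63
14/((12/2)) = 7/3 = 2.33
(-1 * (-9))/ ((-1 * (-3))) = 3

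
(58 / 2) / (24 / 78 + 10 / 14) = 2639 / 93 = 28.38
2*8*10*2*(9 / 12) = 240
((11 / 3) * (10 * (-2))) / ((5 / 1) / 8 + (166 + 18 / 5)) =-800 / 1857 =-0.43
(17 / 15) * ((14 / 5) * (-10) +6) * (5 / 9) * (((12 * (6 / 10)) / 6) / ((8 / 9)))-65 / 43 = -8691 / 430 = -20.21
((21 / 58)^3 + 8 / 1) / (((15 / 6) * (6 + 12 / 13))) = 20412041 / 43900200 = 0.46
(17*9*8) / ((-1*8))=-153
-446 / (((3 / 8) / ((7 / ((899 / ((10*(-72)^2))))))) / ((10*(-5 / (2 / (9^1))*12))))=1165280256000 / 899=1296196057.84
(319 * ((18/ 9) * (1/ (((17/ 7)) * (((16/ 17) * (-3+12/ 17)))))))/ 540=-37961/ 168480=-0.23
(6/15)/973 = 2/4865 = 0.00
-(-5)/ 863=5/ 863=0.01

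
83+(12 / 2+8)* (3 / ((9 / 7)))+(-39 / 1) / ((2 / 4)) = 113 / 3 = 37.67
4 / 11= 0.36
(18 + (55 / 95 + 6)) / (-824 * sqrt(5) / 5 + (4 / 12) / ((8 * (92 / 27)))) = -208448954368 * sqrt(5) / 6988173074929- 15467040 / 6988173074929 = -0.07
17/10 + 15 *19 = 2867/10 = 286.70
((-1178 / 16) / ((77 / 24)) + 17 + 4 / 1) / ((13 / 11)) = -150 / 91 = -1.65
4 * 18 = 72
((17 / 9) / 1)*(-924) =-5236 / 3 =-1745.33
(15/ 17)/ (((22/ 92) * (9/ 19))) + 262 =151352/ 561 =269.79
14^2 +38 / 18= 1783 / 9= 198.11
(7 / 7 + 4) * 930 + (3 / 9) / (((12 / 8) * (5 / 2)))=209254 / 45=4650.09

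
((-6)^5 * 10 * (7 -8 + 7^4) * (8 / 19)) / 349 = -1492992000 / 6631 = -225153.37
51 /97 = 0.53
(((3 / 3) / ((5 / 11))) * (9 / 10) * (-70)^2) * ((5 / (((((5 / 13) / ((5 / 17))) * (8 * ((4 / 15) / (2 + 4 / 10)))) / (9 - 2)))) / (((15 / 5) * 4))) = 6621615 / 272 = 24344.17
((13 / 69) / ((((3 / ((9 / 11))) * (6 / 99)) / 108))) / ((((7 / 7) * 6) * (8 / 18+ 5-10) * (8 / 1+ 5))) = -243 / 943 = -0.26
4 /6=2 /3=0.67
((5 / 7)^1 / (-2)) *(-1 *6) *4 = 60 / 7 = 8.57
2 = 2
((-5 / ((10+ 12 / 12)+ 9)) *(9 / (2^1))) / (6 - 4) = -9 / 16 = -0.56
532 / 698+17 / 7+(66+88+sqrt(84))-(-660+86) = 740.36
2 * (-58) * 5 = -580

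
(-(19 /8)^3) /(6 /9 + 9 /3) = -3.65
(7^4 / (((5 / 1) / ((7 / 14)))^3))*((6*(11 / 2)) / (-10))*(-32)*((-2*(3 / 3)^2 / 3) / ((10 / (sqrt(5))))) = -52822*sqrt(5) / 3125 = -37.80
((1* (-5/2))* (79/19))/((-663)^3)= 395/11074501386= 0.00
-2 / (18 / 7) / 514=-7 / 4626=-0.00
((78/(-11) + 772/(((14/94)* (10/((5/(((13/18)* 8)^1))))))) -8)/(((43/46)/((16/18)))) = 159678328/387387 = 412.19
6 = 6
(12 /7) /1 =12 /7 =1.71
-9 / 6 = -3 / 2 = -1.50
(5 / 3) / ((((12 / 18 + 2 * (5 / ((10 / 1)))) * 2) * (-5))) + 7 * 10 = 699 / 10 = 69.90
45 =45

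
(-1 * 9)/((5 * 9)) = -0.20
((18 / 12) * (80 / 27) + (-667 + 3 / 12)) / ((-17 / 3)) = 23843 / 204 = 116.88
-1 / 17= -0.06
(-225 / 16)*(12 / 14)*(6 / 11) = -2025 / 308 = -6.57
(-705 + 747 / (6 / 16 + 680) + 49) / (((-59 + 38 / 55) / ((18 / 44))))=26734740 / 5818567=4.59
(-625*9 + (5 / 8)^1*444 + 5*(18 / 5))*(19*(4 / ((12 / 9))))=-607563 / 2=-303781.50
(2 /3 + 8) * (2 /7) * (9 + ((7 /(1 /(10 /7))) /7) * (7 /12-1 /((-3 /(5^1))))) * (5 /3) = 2470 /49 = 50.41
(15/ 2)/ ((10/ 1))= 0.75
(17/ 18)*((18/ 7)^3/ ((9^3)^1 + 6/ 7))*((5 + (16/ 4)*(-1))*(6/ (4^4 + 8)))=459/ 917917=0.00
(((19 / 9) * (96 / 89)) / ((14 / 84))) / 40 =152 / 445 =0.34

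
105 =105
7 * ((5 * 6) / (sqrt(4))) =105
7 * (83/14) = 83/2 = 41.50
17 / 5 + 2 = 27 / 5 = 5.40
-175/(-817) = 175/817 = 0.21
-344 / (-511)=344 / 511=0.67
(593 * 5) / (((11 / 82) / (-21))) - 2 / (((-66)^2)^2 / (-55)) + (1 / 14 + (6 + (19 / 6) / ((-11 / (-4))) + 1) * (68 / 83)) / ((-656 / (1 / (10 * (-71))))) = -27082986306019811591 / 58348727680320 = -464157.27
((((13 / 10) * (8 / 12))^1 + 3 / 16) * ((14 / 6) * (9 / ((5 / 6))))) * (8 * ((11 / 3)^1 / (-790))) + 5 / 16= -106473 / 158000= -0.67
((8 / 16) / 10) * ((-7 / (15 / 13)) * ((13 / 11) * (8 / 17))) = -2366 / 14025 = -0.17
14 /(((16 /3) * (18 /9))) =21 /16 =1.31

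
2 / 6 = 1 / 3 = 0.33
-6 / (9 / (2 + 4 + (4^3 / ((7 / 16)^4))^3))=-147573952755771859340 / 41523861603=-3553955414.04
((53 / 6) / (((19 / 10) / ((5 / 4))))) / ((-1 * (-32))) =1325 / 7296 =0.18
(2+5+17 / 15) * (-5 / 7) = -122 / 21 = -5.81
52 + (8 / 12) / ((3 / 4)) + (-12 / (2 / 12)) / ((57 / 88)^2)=-118.72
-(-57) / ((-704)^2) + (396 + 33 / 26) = 2559609573 / 6443008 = 397.27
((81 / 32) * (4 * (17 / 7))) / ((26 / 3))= 2.84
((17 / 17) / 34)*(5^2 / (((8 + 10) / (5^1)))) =125 / 612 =0.20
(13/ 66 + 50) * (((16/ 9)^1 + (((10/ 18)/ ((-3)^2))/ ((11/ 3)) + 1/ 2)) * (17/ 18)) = 76765523/ 705672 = 108.78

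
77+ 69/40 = 3149/40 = 78.72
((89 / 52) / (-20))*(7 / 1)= -623 / 1040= -0.60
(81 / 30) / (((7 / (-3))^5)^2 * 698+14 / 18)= 1594323 / 1971677697290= 0.00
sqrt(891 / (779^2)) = 9 *sqrt(11) / 779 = 0.04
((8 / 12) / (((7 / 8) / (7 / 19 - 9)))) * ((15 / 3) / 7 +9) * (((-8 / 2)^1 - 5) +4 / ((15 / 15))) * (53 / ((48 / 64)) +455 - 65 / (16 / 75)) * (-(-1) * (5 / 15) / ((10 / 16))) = 946314112 / 25137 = 37646.26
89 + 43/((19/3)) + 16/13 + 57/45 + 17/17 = 367858/3705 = 99.29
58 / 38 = 29 / 19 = 1.53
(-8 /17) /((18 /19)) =-76 /153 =-0.50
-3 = -3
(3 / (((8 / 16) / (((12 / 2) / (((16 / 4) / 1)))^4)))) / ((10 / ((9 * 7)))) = 15309 / 80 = 191.36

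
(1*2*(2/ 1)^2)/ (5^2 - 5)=2/ 5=0.40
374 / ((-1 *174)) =-187 / 87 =-2.15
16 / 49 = 0.33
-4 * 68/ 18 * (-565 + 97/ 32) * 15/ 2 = 1528555/ 24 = 63689.79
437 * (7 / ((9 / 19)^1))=58121 / 9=6457.89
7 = 7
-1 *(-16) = 16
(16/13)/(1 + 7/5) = 20/39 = 0.51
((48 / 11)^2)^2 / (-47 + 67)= 1327104 / 73205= 18.13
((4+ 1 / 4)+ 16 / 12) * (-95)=-6365 / 12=-530.42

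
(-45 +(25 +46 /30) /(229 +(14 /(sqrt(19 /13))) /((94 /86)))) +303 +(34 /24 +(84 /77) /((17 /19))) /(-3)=41430992831517 /161061263660 - 11261012*sqrt(247) /32944349385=257.23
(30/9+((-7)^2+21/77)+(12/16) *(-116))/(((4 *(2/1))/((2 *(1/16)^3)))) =-1135/540672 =-0.00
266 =266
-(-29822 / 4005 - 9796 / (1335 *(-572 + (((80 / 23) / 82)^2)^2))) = 3366438771399193199 / 452882277990932715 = 7.43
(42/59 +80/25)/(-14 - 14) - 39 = -161647/4130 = -39.14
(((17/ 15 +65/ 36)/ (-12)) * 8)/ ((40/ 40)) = -529/ 270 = -1.96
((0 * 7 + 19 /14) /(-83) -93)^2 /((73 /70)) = 58411836125 /7040558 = 8296.48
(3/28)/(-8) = -3/224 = -0.01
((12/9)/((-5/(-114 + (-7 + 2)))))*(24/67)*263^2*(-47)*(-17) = 210453046048/335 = 628218047.90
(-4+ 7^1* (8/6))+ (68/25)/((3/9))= 1012/75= 13.49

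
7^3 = 343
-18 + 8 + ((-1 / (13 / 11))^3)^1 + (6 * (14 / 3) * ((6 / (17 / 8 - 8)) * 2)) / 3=-3063659 / 103259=-29.67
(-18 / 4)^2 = 81 / 4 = 20.25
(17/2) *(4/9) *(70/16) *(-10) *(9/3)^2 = -2975/2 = -1487.50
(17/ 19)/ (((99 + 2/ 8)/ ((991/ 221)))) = 3964/ 98059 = 0.04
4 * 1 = 4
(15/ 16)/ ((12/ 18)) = 45/ 32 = 1.41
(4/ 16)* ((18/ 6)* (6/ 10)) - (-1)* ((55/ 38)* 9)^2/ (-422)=145953/ 3046840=0.05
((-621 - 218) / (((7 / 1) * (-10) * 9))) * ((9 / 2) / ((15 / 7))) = 839 / 300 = 2.80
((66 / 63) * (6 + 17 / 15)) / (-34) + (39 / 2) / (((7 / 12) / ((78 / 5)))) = 2791379 / 5355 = 521.27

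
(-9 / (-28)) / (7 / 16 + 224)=4 / 2793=0.00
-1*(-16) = 16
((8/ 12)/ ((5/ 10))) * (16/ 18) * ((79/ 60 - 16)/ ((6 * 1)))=-3524/ 1215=-2.90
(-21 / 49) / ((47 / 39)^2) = -4563 / 15463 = -0.30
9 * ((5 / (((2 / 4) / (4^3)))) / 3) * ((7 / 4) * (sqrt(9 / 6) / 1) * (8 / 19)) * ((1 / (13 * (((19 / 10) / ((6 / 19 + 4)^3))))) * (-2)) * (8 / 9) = -395220582400 * sqrt(6) / 96567861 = -10024.96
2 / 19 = 0.11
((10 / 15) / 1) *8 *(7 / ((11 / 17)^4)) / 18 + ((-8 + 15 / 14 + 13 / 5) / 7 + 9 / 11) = 2330520389 / 193700430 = 12.03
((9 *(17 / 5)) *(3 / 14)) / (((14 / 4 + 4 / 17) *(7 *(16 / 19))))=148257 / 497840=0.30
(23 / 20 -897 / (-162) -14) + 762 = 407531 / 540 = 754.69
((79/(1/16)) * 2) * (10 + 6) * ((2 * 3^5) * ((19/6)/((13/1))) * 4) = 248997888/13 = 19153683.69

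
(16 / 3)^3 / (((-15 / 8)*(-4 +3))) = 32768 / 405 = 80.91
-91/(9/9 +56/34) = -1547/45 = -34.38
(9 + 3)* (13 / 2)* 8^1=624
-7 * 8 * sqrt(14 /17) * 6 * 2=-609.83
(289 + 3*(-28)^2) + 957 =3598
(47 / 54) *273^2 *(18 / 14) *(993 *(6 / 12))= 165635379 / 4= 41408844.75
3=3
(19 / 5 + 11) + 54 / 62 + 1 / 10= 4889 / 310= 15.77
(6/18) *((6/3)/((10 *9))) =1/135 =0.01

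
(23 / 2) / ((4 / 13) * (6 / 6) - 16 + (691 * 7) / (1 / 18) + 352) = 299 / 2272460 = 0.00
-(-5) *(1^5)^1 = 5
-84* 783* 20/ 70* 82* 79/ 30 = -20289096/ 5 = -4057819.20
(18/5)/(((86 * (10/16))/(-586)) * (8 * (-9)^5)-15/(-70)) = 24612/296230615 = 0.00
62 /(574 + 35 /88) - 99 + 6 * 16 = -146185 /50547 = -2.89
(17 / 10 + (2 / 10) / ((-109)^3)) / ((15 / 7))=51369479 / 64751450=0.79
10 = 10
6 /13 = 0.46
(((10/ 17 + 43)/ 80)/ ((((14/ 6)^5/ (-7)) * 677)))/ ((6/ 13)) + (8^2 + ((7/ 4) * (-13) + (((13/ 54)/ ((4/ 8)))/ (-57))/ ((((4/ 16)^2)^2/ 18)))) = 1758437630077/ 756041862240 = 2.33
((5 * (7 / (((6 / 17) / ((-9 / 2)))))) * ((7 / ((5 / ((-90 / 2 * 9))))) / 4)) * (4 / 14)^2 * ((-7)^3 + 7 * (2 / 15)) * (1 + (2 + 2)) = -35326935 / 4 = -8831733.75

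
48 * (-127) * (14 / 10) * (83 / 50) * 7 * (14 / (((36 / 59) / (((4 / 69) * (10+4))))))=-47783280608 / 25875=-1846696.84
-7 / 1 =-7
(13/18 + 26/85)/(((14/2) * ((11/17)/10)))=2.27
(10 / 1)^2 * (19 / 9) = 1900 / 9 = 211.11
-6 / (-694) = 3 / 347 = 0.01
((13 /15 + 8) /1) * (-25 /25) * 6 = -266 /5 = -53.20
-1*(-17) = 17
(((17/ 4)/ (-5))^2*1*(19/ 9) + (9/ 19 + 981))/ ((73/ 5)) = 67237129/ 998640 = 67.33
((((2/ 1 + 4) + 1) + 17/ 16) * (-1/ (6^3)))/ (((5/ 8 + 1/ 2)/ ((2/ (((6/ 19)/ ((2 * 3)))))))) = -817/ 648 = -1.26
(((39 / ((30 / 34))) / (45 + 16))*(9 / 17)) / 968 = 117 / 295240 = 0.00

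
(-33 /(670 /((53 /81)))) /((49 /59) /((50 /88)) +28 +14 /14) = -171985 /162560358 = -0.00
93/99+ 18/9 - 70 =-2213/33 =-67.06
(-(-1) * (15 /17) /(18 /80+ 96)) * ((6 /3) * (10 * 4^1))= 16000 /21811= 0.73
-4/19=-0.21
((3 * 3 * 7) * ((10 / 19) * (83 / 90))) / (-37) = -581 / 703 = -0.83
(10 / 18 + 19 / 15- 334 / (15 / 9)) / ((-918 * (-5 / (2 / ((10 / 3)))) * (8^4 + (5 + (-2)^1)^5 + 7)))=-2234 / 374027625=-0.00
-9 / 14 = -0.64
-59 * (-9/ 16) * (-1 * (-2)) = 531/ 8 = 66.38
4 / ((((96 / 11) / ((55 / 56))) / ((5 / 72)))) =3025 / 96768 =0.03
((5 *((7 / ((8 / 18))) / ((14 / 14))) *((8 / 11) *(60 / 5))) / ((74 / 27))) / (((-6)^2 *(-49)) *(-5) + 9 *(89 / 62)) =78120 / 2751727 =0.03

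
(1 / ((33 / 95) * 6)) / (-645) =-19 / 25542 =-0.00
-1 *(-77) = 77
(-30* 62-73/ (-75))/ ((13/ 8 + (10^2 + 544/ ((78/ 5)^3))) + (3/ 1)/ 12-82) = -22055120568/ 237493025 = -92.87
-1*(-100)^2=-10000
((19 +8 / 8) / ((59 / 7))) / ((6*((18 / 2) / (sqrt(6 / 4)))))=35*sqrt(6) / 1593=0.05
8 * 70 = 560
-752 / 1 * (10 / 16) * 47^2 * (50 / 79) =-51911500 / 79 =-657107.59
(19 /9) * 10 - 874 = -7676 /9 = -852.89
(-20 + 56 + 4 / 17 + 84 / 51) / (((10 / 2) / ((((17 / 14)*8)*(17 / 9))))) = 6256 / 45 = 139.02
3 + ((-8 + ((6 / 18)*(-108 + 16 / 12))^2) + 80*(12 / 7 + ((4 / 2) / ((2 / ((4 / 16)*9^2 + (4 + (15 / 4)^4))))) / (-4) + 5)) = -95935955 / 36288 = -2643.74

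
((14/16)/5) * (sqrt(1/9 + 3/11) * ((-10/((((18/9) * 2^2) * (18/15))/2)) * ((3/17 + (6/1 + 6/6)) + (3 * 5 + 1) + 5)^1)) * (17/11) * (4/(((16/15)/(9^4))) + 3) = -550042885 * sqrt(418)/46464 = -242029.39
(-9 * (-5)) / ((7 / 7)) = 45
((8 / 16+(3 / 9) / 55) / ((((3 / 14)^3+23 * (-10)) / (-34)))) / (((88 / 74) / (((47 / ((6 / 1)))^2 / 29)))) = 476585123 / 3580337970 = 0.13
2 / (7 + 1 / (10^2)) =200 / 701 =0.29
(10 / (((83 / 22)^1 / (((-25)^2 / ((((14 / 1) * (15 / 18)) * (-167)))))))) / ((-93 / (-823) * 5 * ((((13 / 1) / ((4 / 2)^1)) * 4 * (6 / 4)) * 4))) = -1131625 / 117305643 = -0.01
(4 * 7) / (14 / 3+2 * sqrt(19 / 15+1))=3.65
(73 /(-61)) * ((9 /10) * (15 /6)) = -657 /244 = -2.69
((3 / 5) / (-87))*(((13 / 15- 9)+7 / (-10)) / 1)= 53 / 870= 0.06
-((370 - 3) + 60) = -427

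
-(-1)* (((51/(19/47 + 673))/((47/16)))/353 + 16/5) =5958776/1862075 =3.20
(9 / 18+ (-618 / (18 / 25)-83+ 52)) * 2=-5333 / 3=-1777.67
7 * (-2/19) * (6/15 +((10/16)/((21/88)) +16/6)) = -4.19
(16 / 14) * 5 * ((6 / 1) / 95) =48 / 133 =0.36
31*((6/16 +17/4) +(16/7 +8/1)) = 25885/56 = 462.23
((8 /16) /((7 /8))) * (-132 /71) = -528 /497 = -1.06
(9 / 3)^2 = 9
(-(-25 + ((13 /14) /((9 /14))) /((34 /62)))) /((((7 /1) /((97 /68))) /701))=3195.00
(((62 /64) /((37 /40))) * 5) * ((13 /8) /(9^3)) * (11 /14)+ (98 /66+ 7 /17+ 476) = 1079918945075 /2259690048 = 477.91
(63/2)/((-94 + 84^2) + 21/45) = 945/208874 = 0.00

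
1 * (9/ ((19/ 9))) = 81/ 19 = 4.26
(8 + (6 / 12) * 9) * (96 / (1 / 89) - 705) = 97987.50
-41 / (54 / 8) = -164 / 27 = -6.07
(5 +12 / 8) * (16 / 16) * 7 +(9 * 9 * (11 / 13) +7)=3147 / 26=121.04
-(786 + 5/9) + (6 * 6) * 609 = 190237/9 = 21137.44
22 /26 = 0.85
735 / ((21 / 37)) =1295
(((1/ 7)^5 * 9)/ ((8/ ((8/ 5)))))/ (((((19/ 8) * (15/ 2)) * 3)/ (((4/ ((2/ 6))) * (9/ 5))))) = 1728/ 39916625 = 0.00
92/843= 0.11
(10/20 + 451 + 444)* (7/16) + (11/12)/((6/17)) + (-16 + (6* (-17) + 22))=85933/288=298.38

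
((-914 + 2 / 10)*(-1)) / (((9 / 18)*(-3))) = -3046 / 5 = -609.20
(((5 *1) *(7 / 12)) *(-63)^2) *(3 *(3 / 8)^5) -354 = -12643143 / 131072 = -96.46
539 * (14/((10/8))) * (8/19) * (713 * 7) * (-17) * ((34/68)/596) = -2561021848/14155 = -180927.01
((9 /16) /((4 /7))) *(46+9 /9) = 2961 /64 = 46.27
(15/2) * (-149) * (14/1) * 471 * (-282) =2078000190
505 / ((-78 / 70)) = -453.21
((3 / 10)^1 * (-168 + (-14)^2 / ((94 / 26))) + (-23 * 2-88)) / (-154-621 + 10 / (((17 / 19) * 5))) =671704 / 3087195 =0.22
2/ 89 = 0.02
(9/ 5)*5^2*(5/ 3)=75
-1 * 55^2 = -3025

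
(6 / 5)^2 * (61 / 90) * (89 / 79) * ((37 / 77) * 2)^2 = 59458408 / 58548875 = 1.02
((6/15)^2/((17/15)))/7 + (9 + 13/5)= 6914/595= 11.62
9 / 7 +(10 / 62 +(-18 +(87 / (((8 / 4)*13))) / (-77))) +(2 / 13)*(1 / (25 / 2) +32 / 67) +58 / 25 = -113474947 / 7996450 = -14.19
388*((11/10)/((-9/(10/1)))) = -4268/9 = -474.22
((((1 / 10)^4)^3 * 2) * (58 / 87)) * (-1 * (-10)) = 1 / 75000000000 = 0.00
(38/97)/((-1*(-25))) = 38/2425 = 0.02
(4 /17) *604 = 2416 /17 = 142.12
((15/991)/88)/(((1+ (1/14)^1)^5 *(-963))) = -67228/531444189375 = -0.00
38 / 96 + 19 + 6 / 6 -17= 163 / 48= 3.40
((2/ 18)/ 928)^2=1/ 69755904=0.00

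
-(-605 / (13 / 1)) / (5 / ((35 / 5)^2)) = 5929 / 13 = 456.08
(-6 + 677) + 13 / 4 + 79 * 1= 3013 / 4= 753.25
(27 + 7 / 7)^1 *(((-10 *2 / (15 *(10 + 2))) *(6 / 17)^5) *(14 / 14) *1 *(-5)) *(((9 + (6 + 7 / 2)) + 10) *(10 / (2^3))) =4309200 / 1419857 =3.03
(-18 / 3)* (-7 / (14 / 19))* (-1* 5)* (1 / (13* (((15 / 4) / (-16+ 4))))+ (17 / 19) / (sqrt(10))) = 912 / 13-51* sqrt(10) / 2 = -10.48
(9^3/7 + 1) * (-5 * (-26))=95680/7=13668.57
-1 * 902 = -902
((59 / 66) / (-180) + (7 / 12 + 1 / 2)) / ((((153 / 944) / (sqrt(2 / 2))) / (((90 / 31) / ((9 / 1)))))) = 3023396 / 1408671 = 2.15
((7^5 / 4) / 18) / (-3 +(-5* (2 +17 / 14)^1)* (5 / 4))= -117649 / 11637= -10.11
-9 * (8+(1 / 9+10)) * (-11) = 1793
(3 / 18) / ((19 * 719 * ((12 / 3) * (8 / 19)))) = 1 / 138048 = 0.00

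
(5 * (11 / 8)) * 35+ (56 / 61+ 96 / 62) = 3677487 / 15128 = 243.09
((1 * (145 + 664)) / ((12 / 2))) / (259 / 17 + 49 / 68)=27506 / 3255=8.45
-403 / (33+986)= -403 / 1019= -0.40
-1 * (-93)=93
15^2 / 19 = 225 / 19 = 11.84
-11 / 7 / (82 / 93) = -1023 / 574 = -1.78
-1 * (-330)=330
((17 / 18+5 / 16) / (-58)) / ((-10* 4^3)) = 181 / 5345280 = 0.00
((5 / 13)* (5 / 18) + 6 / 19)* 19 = 1879 / 234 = 8.03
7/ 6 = 1.17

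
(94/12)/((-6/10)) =-235/18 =-13.06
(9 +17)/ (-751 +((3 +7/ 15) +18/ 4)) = -780/ 22291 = -0.03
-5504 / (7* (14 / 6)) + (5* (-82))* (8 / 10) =-32584 / 49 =-664.98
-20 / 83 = -0.24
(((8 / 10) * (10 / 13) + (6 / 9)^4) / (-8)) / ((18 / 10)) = -535 / 9477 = -0.06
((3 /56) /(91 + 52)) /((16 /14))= 0.00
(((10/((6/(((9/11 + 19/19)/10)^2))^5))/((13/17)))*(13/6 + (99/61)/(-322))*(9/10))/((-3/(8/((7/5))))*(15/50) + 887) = 13858508800/95151890790502754889681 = 0.00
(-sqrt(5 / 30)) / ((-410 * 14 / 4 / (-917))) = -131 * sqrt(6) / 1230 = -0.26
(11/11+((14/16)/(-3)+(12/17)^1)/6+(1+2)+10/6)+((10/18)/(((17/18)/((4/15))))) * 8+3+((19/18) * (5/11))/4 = 272257/26928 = 10.11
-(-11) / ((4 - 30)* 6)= -11 / 156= -0.07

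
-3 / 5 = -0.60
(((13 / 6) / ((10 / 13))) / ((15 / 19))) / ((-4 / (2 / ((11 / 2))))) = -3211 / 9900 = -0.32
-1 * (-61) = 61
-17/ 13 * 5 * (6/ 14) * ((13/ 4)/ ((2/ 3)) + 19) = -48705/ 728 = -66.90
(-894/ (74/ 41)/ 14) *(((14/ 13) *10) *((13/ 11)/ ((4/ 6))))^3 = -12123310500/ 49247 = -246173.58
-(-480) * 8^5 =15728640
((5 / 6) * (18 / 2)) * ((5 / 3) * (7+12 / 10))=205 / 2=102.50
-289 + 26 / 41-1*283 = -23426 / 41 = -571.37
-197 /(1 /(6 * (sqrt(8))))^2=-56736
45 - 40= 5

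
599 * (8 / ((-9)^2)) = 4792 / 81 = 59.16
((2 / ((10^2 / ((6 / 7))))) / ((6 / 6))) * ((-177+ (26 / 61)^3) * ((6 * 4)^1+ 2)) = -3132328758 / 39721675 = -78.86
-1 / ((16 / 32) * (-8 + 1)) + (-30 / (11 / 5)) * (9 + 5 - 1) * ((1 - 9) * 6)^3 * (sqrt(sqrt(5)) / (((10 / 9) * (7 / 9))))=2 / 7 + 1746800640 * 5^(1 / 4) / 77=33923067.92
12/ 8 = 3/ 2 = 1.50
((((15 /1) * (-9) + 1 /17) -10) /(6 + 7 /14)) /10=-2464 /1105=-2.23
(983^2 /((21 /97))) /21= 93730033 /441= 212539.76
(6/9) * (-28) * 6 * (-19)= 2128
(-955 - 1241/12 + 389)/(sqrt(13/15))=-8033 * sqrt(195)/156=-719.07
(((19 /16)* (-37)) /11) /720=-703 /126720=-0.01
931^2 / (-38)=-45619 / 2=-22809.50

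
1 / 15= 0.07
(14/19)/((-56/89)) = -89/76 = -1.17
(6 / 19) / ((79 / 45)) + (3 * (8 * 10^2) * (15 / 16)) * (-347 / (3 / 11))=-2862749.82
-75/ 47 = -1.60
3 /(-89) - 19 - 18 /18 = -1783 /89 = -20.03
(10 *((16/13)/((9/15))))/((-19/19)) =-800/39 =-20.51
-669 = -669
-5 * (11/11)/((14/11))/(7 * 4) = -55/392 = -0.14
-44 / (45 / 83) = -3652 / 45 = -81.16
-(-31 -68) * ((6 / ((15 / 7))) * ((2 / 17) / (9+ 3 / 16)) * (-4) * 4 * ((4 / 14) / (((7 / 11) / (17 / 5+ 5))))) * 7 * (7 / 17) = -617.38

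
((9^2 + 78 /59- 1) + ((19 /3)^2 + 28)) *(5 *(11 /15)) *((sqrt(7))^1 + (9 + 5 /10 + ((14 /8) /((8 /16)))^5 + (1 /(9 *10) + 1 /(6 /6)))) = 872839 *sqrt(7) /1593 + 673352519389 /2293920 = 294987.59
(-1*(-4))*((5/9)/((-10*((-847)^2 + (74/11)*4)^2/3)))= -242/186841284966075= -0.00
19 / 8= 2.38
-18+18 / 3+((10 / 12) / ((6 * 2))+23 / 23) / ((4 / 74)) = 1121 / 144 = 7.78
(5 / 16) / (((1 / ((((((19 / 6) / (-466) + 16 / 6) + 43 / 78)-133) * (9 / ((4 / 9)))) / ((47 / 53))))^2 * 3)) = 75956300250975525375 / 83014548557824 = 914975.77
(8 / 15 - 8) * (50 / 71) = -1120 / 213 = -5.26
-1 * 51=-51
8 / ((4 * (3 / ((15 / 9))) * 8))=5 / 36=0.14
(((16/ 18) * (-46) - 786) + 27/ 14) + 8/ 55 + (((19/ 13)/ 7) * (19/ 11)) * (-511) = -90909961/ 90090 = -1009.10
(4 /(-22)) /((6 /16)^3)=-1024 /297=-3.45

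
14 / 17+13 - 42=-479 / 17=-28.18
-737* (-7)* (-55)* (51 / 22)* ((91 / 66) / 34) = -213395 / 8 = -26674.38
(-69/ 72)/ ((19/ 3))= -23/ 152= -0.15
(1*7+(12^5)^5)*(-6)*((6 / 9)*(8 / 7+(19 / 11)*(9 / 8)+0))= -1813482078403751936372068332539 / 154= -11775857651972415171247200000.00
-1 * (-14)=14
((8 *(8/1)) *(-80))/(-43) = 5120/43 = 119.07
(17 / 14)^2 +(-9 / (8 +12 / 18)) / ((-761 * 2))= 715100 / 484757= 1.48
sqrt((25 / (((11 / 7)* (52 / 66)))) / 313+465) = 21.57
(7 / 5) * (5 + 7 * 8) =85.40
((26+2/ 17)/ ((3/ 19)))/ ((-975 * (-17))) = 2812/ 281775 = 0.01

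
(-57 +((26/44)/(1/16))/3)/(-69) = 1777/2277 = 0.78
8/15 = 0.53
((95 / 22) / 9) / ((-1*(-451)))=95 / 89298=0.00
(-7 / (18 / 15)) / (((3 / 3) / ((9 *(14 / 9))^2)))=-3430 / 3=-1143.33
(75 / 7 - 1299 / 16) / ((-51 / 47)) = 123657 / 1904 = 64.95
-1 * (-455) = 455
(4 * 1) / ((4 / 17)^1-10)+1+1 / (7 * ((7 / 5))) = 2816 / 4067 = 0.69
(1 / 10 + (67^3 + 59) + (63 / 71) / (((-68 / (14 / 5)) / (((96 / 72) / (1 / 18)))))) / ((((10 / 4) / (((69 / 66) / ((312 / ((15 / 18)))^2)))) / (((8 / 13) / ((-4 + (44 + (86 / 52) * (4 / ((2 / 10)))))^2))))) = 0.00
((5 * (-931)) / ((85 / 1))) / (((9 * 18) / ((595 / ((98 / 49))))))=-32585 / 324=-100.57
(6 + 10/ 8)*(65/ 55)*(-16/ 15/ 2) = -754/ 165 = -4.57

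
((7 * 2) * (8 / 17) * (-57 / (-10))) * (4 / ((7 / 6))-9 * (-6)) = 183312 / 85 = 2156.61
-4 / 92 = -1 / 23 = -0.04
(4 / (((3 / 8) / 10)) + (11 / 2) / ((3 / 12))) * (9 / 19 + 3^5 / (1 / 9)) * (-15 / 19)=-80214660 / 361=-222201.27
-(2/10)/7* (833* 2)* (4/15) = -952/75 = -12.69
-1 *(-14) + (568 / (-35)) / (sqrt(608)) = 13.34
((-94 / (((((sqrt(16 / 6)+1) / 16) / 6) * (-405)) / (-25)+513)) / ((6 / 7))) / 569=-32015648 / 85243249341+21056 * sqrt(6) / 255729748023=-0.00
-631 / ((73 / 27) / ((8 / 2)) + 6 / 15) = -340740 / 581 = -586.47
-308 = -308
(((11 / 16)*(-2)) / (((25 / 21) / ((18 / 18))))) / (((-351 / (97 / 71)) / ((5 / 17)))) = 7469 / 5648760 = 0.00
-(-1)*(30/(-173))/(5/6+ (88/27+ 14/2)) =-0.02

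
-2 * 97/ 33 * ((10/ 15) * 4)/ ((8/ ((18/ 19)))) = -1.86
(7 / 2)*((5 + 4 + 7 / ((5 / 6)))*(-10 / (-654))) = 203 / 218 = 0.93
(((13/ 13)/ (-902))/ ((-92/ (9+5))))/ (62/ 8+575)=1/ 3454209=0.00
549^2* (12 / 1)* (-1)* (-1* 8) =28934496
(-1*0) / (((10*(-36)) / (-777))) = 0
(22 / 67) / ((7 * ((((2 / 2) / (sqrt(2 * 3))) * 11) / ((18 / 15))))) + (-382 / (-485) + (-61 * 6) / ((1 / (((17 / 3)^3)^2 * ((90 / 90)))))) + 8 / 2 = -1428219393484 / 117855 + 12 * sqrt(6) / 2345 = -12118445.48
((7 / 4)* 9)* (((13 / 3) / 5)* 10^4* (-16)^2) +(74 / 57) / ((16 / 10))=7967232185 / 228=34944000.81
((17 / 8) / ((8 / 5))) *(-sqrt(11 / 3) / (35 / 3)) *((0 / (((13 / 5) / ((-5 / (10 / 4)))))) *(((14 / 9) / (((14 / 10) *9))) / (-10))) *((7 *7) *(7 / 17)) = 0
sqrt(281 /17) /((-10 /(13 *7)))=-91 *sqrt(4777) /170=-37.00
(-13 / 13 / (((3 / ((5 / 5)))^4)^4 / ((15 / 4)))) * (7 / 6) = -35 / 344373768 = -0.00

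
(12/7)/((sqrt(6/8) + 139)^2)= 529968/5972352961 - 26688 * sqrt(3)/41806470727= 0.00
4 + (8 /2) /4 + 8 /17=93 /17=5.47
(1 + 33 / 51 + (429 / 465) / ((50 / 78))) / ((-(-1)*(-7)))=-203309 / 461125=-0.44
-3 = -3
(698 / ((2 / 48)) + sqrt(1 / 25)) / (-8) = -83761 / 40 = -2094.02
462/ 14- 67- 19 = -53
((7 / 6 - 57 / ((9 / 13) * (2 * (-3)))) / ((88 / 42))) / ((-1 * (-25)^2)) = -469 / 41250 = -0.01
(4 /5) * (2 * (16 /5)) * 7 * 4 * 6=21504 /25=860.16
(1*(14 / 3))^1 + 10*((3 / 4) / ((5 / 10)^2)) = 104 / 3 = 34.67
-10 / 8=-5 / 4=-1.25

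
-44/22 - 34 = -36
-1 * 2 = -2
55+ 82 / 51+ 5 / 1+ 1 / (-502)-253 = -4900073 / 25602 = -191.39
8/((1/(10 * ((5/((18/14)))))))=2800/9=311.11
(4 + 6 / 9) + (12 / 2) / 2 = 23 / 3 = 7.67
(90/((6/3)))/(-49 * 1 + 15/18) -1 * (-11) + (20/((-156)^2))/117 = 10.07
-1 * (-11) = 11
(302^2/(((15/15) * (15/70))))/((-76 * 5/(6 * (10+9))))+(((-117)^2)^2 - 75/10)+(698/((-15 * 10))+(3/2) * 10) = 28089155737/150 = 187261038.25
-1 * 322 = -322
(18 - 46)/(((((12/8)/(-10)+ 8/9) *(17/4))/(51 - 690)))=1840320/323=5697.59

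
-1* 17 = -17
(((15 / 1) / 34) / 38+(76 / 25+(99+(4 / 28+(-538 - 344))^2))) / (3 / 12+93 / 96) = 9847864190264 / 15431325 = 638173.60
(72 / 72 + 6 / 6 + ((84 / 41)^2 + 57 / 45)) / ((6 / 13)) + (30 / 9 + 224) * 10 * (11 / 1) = 3785705317 / 151290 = 25022.84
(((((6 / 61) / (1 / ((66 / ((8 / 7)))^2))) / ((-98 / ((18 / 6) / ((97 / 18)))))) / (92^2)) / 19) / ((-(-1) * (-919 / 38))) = 88209 / 184099549888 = 0.00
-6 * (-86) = 516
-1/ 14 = -0.07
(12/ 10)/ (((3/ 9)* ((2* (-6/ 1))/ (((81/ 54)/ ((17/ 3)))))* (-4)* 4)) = 27/ 5440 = 0.00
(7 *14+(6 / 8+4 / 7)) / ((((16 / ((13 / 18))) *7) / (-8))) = -4017 / 784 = -5.12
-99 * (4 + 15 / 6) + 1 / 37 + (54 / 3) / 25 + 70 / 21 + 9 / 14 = -12408239 / 19425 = -638.78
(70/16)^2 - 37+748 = 46729/64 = 730.14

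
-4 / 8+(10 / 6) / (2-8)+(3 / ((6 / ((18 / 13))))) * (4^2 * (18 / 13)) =22145 / 1521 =14.56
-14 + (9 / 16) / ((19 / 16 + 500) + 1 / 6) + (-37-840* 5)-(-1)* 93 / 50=-1022555271 / 240650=-4249.14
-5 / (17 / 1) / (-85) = 1 / 289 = 0.00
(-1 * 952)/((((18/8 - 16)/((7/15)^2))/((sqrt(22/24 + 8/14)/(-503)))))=-13328 * sqrt(105)/3734775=-0.04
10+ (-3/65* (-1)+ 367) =24508/65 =377.05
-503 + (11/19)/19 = -181572/361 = -502.97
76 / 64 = 19 / 16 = 1.19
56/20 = 2.80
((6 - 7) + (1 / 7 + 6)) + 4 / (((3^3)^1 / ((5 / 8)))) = 1979 / 378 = 5.24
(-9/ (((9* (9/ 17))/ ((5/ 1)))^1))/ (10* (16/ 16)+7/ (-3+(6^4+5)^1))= -110330/ 116883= -0.94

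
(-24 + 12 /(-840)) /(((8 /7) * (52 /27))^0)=-1681 /70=-24.01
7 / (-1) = -7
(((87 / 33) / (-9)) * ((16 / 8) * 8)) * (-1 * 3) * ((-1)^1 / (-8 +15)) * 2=-928 / 231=-4.02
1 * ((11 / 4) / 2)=11 / 8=1.38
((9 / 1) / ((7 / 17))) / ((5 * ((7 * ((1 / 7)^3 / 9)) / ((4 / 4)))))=9639 / 5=1927.80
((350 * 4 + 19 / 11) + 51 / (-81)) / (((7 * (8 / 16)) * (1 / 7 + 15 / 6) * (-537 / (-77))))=11651528 / 536463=21.72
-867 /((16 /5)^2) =-21675 /256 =-84.67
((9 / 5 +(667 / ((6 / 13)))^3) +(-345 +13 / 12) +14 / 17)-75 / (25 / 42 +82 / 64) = 69878168894834473 / 23151960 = 3018239876.66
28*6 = 168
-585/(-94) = 585/94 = 6.22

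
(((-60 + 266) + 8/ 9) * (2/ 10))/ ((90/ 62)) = 57722/ 2025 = 28.50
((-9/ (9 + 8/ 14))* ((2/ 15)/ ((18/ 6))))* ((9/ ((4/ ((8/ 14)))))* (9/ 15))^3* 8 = -314928/ 2051875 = -0.15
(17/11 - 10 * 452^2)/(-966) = 1070163/506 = 2114.95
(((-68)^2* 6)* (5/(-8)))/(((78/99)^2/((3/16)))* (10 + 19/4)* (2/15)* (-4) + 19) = 849746700/345193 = 2461.66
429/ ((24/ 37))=5291/ 8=661.38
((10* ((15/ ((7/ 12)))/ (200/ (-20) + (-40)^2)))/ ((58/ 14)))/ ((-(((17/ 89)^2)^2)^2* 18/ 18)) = -236195328342124860/ 10721739186817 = -22029.57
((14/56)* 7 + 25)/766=107/3064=0.03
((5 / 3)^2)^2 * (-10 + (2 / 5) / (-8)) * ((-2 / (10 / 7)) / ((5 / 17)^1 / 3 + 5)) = 39865 / 1872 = 21.30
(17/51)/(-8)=-1/24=-0.04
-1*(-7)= 7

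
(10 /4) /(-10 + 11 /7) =-35 /118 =-0.30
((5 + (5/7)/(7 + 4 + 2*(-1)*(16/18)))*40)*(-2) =-236000/581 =-406.20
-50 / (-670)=5 / 67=0.07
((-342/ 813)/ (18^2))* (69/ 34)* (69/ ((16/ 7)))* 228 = -1336783/ 73712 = -18.14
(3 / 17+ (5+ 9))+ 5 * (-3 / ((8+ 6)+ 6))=913 / 68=13.43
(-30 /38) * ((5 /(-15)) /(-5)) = -1 /19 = -0.05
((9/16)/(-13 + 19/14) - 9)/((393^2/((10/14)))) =-0.00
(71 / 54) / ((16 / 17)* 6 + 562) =1207 / 521100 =0.00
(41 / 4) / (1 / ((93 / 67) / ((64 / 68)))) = 64821 / 4288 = 15.12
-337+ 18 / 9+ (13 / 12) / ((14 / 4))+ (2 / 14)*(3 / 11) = -22087 / 66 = -334.65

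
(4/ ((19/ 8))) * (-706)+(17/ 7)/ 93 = -14707069/ 12369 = -1189.03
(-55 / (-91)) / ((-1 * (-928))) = 55 / 84448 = 0.00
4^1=4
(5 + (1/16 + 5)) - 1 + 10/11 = 1755/176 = 9.97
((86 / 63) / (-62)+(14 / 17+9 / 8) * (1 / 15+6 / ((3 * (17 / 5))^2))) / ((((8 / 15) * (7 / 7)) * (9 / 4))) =84535225 / 460564272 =0.18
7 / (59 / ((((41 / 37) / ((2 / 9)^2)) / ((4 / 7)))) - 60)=-162729 / 1359892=-0.12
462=462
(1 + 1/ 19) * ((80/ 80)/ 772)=0.00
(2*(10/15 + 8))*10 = 520/3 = 173.33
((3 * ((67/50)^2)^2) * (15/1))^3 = 5965202081477352858384969/1953125000000000000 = 3054183.47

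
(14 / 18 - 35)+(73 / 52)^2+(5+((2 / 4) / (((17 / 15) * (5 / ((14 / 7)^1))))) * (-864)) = -74353159 / 413712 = -179.72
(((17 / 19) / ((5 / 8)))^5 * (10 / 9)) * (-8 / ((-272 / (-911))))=-2493239492608 / 13928056875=-179.01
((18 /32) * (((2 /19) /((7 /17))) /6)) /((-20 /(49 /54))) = -119 /109440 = -0.00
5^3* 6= 750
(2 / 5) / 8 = 1 / 20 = 0.05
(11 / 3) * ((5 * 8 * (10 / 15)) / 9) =880 / 81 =10.86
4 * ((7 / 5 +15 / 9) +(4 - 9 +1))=-3.73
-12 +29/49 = -559/49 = -11.41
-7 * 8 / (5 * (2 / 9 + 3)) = -504 / 145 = -3.48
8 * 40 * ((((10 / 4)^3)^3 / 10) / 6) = 1953125 / 96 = 20345.05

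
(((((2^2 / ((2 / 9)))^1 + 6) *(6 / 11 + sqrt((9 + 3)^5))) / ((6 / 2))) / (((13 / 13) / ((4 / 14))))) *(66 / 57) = 192 / 133 + 101376 *sqrt(3) / 133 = 1321.66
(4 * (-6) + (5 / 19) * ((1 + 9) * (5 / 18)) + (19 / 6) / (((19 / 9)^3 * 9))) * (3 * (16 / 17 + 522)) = -671012755 / 18411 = -36446.30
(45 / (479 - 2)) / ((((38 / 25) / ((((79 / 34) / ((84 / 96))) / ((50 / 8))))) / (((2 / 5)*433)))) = 547312 / 119833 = 4.57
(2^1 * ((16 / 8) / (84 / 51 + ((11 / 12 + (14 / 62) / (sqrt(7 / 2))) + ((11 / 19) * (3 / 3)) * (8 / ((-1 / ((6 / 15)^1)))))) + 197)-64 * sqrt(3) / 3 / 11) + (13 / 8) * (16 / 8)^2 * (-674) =-705673324645707 / 177251056921-64 * sqrt(3) / 33-46572465600 * sqrt(14) / 177251056921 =-3985.55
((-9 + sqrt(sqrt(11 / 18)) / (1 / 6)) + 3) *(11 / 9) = -22 / 3 + 11 *11^(1 / 4) *2^(3 / 4) *sqrt(3) / 9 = -0.85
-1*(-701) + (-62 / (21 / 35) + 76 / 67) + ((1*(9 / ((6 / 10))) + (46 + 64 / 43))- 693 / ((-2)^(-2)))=-2110.71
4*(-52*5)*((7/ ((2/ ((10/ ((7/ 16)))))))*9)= -748800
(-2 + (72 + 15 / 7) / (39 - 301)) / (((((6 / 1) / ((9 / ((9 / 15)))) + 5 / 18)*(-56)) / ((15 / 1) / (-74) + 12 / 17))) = 119266695 / 3940649776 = 0.03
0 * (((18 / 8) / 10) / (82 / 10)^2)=0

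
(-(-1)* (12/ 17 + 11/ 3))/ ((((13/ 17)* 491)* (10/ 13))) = 223/ 14730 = 0.02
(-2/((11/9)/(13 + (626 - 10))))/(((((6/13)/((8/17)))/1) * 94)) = -5772/517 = -11.16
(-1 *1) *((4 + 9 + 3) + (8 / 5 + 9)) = -26.60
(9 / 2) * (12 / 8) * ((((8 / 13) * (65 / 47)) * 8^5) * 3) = 26542080 / 47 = 564725.11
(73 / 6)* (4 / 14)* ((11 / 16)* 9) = 2409 / 112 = 21.51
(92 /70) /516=23 /9030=0.00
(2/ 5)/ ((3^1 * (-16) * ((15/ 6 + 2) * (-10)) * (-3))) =-1/ 16200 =-0.00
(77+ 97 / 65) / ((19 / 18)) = 74.36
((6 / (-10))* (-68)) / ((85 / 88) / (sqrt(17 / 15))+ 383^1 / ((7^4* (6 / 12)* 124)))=-22517394877824 / 176585243682355+ 99453608957472* sqrt(255) / 35317048736471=44.84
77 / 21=11 / 3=3.67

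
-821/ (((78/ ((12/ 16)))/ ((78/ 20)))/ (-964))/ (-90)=-197861/ 600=-329.77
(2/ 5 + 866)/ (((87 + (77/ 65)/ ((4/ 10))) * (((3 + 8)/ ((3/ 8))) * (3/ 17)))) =239343/ 128645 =1.86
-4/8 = -1/2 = -0.50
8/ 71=0.11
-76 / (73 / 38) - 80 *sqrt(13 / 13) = -8728 / 73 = -119.56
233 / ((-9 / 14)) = -3262 / 9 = -362.44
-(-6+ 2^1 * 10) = -14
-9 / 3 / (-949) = 3 / 949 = 0.00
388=388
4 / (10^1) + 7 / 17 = 69 / 85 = 0.81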